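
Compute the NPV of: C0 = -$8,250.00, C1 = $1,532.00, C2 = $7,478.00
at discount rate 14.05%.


Formula: NPV = C0 + C1/(1+r) + C2/(1+r)^2
Discount C1: $1,532.00 / (1 + 0.1405) = $1,343.27
Discount C2: $7,478.00 / (1 + 0.1405)^2 = $5,749.03
NPV = -$8,250.00 + $1,343.27 + $5,749.03 = -$1,157.70

-$1,157.70


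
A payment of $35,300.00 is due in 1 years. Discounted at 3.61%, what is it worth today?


Formula: PV = FV / (1 + r)^n
Substituting: PV = $35,300.00 / (1 + 0.0361)^1
Discount factor: (1.0361)^1 = 1.0361
PV = $35,300.00 / 1.0361 = $34,070.07

$34,070.07


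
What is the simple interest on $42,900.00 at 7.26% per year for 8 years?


Formula: I = P * r * t
Substituting: I = $42,900.00 * 0.0726 * 8
Step: I = $42,900.00 * 0.5808
I = $24,916.32

$24,916.32


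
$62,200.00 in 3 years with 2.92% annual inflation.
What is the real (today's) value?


Formula: Real value = nominal / (1 + inflation)^years
Price level: (1 + 0.0292)^3 = 1.090183
Real value = $62,200.00 / 1.090183 = $57,054.65

$57,054.65


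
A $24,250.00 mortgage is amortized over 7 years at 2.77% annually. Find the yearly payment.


Formula: PMT = PV * r / (1 - (1+r)^(-n))
Denominator: 1 - (1 + 0.0277)^(-7) = 0.174085
Numerator: $24,250.00 * 0.0277 = 671.725
PMT = 671.725 / 0.174085 = $3,858.61

$3,858.61


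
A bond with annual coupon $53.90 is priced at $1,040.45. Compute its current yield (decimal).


Formula: Current yield = annual coupon / price
Substituting: CY = $53.90 / $1,040.45
CY = 0.051805

0.051805


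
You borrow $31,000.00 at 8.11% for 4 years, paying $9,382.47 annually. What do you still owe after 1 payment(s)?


Formula: Balance = PV*(1+r)^k - PMT*((1+r)^k - 1)/r
Growth: (1 + 0.0811)^1 = 1.0811
Accumulated factor: ((1+r)^k - 1)/r = 1.0
Balance = $31,000.00 * 1.0811 - $9,382.47 * 1.0
Balance = $24,131.63

$24,131.63


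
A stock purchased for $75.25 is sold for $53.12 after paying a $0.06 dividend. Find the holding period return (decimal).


Formula: HPR = (P1 - P0 + D) / P0
Gain: $53.12 - $75.25 + $0.06 = -$22.07
HPR = -$22.07 / $75.25 = -0.2933

-0.2933


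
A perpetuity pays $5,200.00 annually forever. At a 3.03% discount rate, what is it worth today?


Formula: PV = C / r
Substituting: PV = $5,200.00 / 0.0303
PV = $171,617.16

$171,617.16


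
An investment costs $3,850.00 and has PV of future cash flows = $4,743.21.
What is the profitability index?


Formula: PI = PV(cash flows) / initial investment
Substituting: PI = $4,743.21 / $3,850.00
PI = 1.232

1.232


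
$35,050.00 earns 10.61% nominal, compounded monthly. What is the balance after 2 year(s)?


Formula: FV = P * (1 + r/m)^(m*t)
Period rate: r/m = 0.1061 / 12 = 0.008842
Total periods: m*t = 12 * 2 = 24
Growth factor: (1 + 0.008842)^24 = 1.235243
FV = $35,050.00 * 1.235243 = $43,295.25

$43,295.25


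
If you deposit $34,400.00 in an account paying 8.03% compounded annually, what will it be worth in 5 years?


Formula: FV = P * (1 + r)^n
Substituting: FV = $34,400.00 * (1 + 0.0803)^5
Growth factor: (1.0803)^5 = 1.47137
FV = $34,400.00 * 1.47137 = $50,615.13

$50,615.13


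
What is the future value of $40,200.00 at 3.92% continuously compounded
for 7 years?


Formula: FV = P * e^(r*t)
Exponent: r*t = 0.0392 * 7 = 0.2744
e^(0.2744) = 1.315741
FV = $40,200.00 * 1.315741 = $52,892.79

$52,892.79


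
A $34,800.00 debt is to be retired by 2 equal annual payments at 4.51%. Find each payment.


Formula: PMT = PV * r / (1 - (1+r)^(-n))
Denominator: 1 - (1 + 0.0451)^(-2) = 0.084445
Numerator: $34,800.00 * 0.0451 = 1569.48
PMT = 1569.48 / 0.084445 = $18,585.76

$18,585.76


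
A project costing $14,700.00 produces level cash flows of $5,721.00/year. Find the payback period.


Formula: Payback = investment / annual cash flow
Substituting: Payback = $14,700.00 / $5,721.00
Payback = 2.5695 years

2.5695 years


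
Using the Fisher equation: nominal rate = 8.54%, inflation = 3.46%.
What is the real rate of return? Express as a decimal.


Formula: (1 + r_real) = (1 + r_nom) / (1 + inflation)
Substituting: (1 + r_real) = 1.0854 / 1.0346
(1 + r_real) = 1.049101
r_real = 1.049101 - 1 = 0.049101

0.049101


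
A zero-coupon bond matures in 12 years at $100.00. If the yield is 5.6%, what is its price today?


Formula: Price = FV / (1 + r)^n
Substituting: Price = $100.00 / (1 + 0.056)^12
Discount factor: (1.056)^12 = 1.922946
Price = $100.00 / 1.922946 = $52.00

$52.00


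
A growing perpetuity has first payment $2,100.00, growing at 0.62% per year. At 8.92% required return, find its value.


Formula: PV = C / (r - g)
Spread: r - g = 0.0892 - 0.0062 = 0.083
Substituting: PV = $2,100.00 / 0.083
PV = $25,301.20

$25,301.20


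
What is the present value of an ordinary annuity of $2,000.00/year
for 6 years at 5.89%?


Formula: PV = PMT * (1 - (1+r)^(-n)) / r
Discount factor: (1 + 0.0589)^(-6) = 0.709366
Bracket: 1 - 0.709366 = 0.290634
PV = $2,000.00 * 0.290634 / 0.0589 = $9,868.73

$9,868.73


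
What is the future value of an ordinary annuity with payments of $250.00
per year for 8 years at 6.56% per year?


Formula: FV = PMT * ((1+r)^n - 1) / r
Growth factor: (1 + 0.0656)^8 = 1.66247
Numerator: 1.66247 - 1 = 0.66247
FV = $250.00 * 0.66247 / 0.0656 = $2,524.66

$2,524.66


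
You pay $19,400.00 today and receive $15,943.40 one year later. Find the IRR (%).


Formula: IRR = C1/C0 - 1
Substituting: IRR = $15,943.40 / $19,400.00 - 1
Ratio: 0.821825 - 1 = -0.178175
IRR = -17.8175%

-17.8175%


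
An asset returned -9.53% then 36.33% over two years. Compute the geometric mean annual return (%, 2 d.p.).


Formula: Geometric mean = ((1+r1)*(1+r2))^(1/2) - 1
Product: (1 + -0.0953) * (1 + 0.3633) = 0.9047 * 1.3633 = 1.233378
Square root: 1.233378^0.5 = 1.110575
Geometric mean = 1.110575 - 1 = 0.110575
As percentage: 11.06%

11.06%


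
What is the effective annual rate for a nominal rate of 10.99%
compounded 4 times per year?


Formula: EAR = (1 + r/m)^m - 1
Period rate: r/m = 0.1099 / 4 = 0.027475
Compounding: (1 + 0.027475)^4 = 1.114513
EAR = 1.114513 - 1 = 0.114513

0.114513


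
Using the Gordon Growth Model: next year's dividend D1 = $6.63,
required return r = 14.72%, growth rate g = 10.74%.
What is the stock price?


Formula: P = D1 / (r - g)
Spread: r - g = 0.1472 - 0.1074 = 0.0398
Substituting: P = $6.63 / 0.0398
P = $166.58

$166.58


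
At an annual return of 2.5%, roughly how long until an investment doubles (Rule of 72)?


Formula: Years ≈ 72 / r
Substituting: Years ≈ 72 / 2.5
Years ≈ 28.8

28.8 years


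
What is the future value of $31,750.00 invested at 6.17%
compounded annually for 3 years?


Formula: FV = P * (1 + r)^n
Substituting: FV = $31,750.00 * (1 + 0.0617)^3
Growth factor: (1.0617)^3 = 1.196756
FV = $31,750.00 * 1.196756 = $37,996.99

$37,996.99


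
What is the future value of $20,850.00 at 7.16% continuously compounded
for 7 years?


Formula: FV = P * e^(r*t)
Exponent: r*t = 0.0716 * 7 = 0.5012
e^(0.5012) = 1.650701
FV = $20,850.00 * 1.650701 = $34,417.11

$34,417.11


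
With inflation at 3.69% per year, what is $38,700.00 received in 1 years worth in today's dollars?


Formula: Real value = nominal / (1 + inflation)^years
Price level: (1 + 0.0369)^1 = 1.0369
Real value = $38,700.00 / 1.0369 = $37,322.79

$37,322.79


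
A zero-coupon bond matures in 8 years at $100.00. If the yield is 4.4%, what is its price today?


Formula: Price = FV / (1 + r)^n
Substituting: Price = $100.00 / (1 + 0.044)^8
Discount factor: (1.044)^8 = 1.41125
Price = $100.00 / 1.41125 = $70.86

$70.86


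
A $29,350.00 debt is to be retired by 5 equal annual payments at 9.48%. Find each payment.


Formula: PMT = PV * r / (1 - (1+r)^(-n))
Denominator: 1 - (1 + 0.0948)^(-5) = 0.364192
Numerator: $29,350.00 * 0.0948 = 2782.38
PMT = 2782.38 / 0.364192 = $7,639.87

$7,639.87


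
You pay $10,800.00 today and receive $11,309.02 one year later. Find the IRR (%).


Formula: IRR = C1/C0 - 1
Substituting: IRR = $11,309.02 / $10,800.00 - 1
Ratio: 1.047131 - 1 = 0.047131
IRR = 4.7131%

4.7131%


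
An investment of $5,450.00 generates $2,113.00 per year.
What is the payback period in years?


Formula: Payback = investment / annual cash flow
Substituting: Payback = $5,450.00 / $2,113.00
Payback = 2.5793 years

2.5793 years


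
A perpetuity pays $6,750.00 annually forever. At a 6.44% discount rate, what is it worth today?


Formula: PV = C / r
Substituting: PV = $6,750.00 / 0.0644
PV = $104,813.66

$104,813.66


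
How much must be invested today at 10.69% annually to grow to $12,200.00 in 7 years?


Formula: PV = FV / (1 + r)^n
Substituting: PV = $12,200.00 / (1 + 0.1069)^7
Discount factor: (1.1069)^7 = 2.035911
PV = $12,200.00 / 2.035911 = $5,992.40

$5,992.40


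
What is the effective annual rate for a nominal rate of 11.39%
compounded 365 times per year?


Formula: EAR = (1 + r/m)^m - 1
Period rate: r/m = 0.1139 / 365 = 0.000312
Compounding: (1 + 0.000312)^365 = 1.12062
EAR = 1.12062 - 1 = 0.12062

0.12062


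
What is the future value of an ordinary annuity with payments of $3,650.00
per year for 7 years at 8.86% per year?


Formula: FV = PMT * ((1+r)^n - 1) / r
Growth factor: (1 + 0.0886)^7 = 1.811667
Numerator: 1.811667 - 1 = 0.811667
FV = $3,650.00 * 0.811667 / 0.0886 = $33,437.74

$33,437.74


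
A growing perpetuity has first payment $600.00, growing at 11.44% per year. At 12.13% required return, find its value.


Formula: PV = C / (r - g)
Spread: r - g = 0.1213 - 0.1144 = 0.0069
Substituting: PV = $600.00 / 0.0069
PV = $86,956.52

$86,956.52


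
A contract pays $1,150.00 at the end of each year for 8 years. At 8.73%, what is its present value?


Formula: PV = PMT * (1 - (1+r)^(-n)) / r
Discount factor: (1 + 0.0873)^(-8) = 0.511923
Bracket: 1 - 0.511923 = 0.488077
PV = $1,150.00 * 0.488077 / 0.0873 = $6,429.42

$6,429.42


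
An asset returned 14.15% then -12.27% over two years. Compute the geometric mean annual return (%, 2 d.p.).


Formula: Geometric mean = ((1+r1)*(1+r2))^(1/2) - 1
Product: (1 + 0.1415) * (1 + -0.1227) = 1.1415 * 0.8773 = 1.001438
Square root: 1.001438^0.5 = 1.000719
Geometric mean = 1.000719 - 1 = 0.000719
As percentage: 0.07%

0.07%


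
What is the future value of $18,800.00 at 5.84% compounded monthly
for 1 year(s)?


Formula: FV = P * (1 + r/m)^(m*t)
Period rate: r/m = 0.0584 / 12 = 0.004867
Total periods: m*t = 12 * 1 = 12
Growth factor: (1 + 0.004867)^12 = 1.059989
FV = $18,800.00 * 1.059989 = $19,927.79

$19,927.79


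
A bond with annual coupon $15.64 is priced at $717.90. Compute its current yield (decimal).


Formula: Current yield = annual coupon / price
Substituting: CY = $15.64 / $717.90
CY = 0.021786

0.021786


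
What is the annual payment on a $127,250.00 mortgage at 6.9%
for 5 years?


Formula: PMT = PV * r / (1 - (1+r)^(-n))
Denominator: 1 - (1 + 0.069)^(-5) = 0.283673
Numerator: $127,250.00 * 0.069 = 8780.25
PMT = 8780.25 / 0.283673 = $30,952.04

$30,952.04


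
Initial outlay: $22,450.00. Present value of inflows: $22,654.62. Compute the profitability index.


Formula: PI = PV(cash flows) / initial investment
Substituting: PI = $22,654.62 / $22,450.00
PI = 1.0091

1.0091


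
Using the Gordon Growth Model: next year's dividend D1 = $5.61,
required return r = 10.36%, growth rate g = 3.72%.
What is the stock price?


Formula: P = D1 / (r - g)
Spread: r - g = 0.1036 - 0.0372 = 0.0664
Substituting: P = $5.61 / 0.0664
P = $84.49

$84.49


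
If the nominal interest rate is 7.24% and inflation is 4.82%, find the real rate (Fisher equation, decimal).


Formula: (1 + r_real) = (1 + r_nom) / (1 + inflation)
Substituting: (1 + r_real) = 1.0724 / 1.0482
(1 + r_real) = 1.023087
r_real = 1.023087 - 1 = 0.023087

0.023087


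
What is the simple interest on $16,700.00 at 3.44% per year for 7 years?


Formula: I = P * r * t
Substituting: I = $16,700.00 * 0.0344 * 7
Step: I = $16,700.00 * 0.2408
I = $4,021.36

$4,021.36


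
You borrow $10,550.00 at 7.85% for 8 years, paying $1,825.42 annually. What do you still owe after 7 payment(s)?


Formula: Balance = PV*(1+r)^k - PMT*((1+r)^k - 1)/r
Growth: (1 + 0.0785)^7 = 1.697231
Accumulated factor: ((1+r)^k - 1)/r = 8.881928
Balance = $10,550.00 * 1.697231 - $1,825.42 * 8.881928
Balance = $1,692.54

$1,692.54


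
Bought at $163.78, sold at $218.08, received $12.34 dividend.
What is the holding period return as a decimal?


Formula: HPR = (P1 - P0 + D) / P0
Gain: $218.08 - $163.78 + $12.34 = $66.64
HPR = $66.64 / $163.78 = 0.4069

0.4069


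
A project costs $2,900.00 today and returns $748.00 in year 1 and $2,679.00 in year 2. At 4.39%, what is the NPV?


Formula: NPV = C0 + C1/(1+r) + C2/(1+r)^2
Discount C1: $748.00 / (1 + 0.0439) = $716.54
Discount C2: $2,679.00 / (1 + 0.0439)^2 = $2,458.41
NPV = -$2,900.00 + $716.54 + $2,458.41 = $274.96

$274.96


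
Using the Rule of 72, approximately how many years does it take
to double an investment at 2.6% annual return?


Formula: Years ≈ 72 / r
Substituting: Years ≈ 72 / 2.6
Years ≈ 27.7

27.7 years


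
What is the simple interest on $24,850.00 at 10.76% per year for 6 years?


Formula: I = P * r * t
Substituting: I = $24,850.00 * 0.1076 * 6
Step: I = $24,850.00 * 0.6456
I = $16,043.16

$16,043.16


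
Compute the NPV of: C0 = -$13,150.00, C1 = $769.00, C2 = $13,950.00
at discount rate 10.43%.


Formula: NPV = C0 + C1/(1+r) + C2/(1+r)^2
Discount C1: $769.00 / (1 + 0.1043) = $696.37
Discount C2: $13,950.00 / (1 + 0.1043)^2 = $11,439.32
NPV = -$13,150.00 + $696.37 + $11,439.32 = -$1,014.32

-$1,014.32


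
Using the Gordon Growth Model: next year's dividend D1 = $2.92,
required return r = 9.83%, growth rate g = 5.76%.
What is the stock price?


Formula: P = D1 / (r - g)
Spread: r - g = 0.0983 - 0.0576 = 0.0407
Substituting: P = $2.92 / 0.0407
P = $71.74

$71.74


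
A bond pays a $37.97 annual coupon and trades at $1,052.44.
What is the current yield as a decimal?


Formula: Current yield = annual coupon / price
Substituting: CY = $37.97 / $1,052.44
CY = 0.036078

0.036078


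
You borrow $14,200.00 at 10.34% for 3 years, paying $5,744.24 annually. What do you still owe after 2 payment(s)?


Formula: Balance = PV*(1+r)^k - PMT*((1+r)^k - 1)/r
Growth: (1 + 0.1034)^2 = 1.217492
Accumulated factor: ((1+r)^k - 1)/r = 2.1034
Balance = $14,200.00 * 1.217492 - $5,744.24 * 2.1034
Balance = $5,205.95

$5,205.95


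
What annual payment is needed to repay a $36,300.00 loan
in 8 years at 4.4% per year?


Formula: PMT = PV * r / (1 - (1+r)^(-n))
Denominator: 1 - (1 + 0.044)^(-8) = 0.291408
Numerator: $36,300.00 * 0.044 = 1597.2
PMT = 1597.2 / 0.291408 = $5,480.97

$5,480.97


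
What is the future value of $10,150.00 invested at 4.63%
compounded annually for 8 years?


Formula: FV = P * (1 + r)^n
Substituting: FV = $10,150.00 * (1 + 0.0463)^8
Growth factor: (1.0463)^8 = 1.436315
FV = $10,150.00 * 1.436315 = $14,578.60

$14,578.60


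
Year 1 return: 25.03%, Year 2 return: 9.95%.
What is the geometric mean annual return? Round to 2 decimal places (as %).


Formula: Geometric mean = ((1+r1)*(1+r2))^(1/2) - 1
Product: (1 + 0.2503) * (1 + 0.0995) = 1.2503 * 1.0995 = 1.374705
Square root: 1.374705^0.5 = 1.172478
Geometric mean = 1.172478 - 1 = 0.172478
As percentage: 17.25%

17.25%


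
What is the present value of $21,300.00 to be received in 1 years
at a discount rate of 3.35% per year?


Formula: PV = FV / (1 + r)^n
Substituting: PV = $21,300.00 / (1 + 0.0335)^1
Discount factor: (1.0335)^1 = 1.0335
PV = $21,300.00 / 1.0335 = $20,609.58

$20,609.58


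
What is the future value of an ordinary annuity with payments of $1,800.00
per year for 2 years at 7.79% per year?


Formula: FV = PMT * ((1+r)^n - 1) / r
Growth factor: (1 + 0.0779)^2 = 1.161868
Numerator: 1.161868 - 1 = 0.161868
FV = $1,800.00 * 0.161868 / 0.0779 = $3,740.22

$3,740.22


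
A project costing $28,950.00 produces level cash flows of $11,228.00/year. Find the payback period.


Formula: Payback = investment / annual cash flow
Substituting: Payback = $28,950.00 / $11,228.00
Payback = 2.5784 years

2.5784 years


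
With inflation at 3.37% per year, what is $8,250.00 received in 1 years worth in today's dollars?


Formula: Real value = nominal / (1 + inflation)^years
Price level: (1 + 0.0337)^1 = 1.0337
Real value = $8,250.00 / 1.0337 = $7,981.04

$7,981.04


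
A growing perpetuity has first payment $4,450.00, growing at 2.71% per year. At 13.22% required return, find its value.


Formula: PV = C / (r - g)
Spread: r - g = 0.1322 - 0.0271 = 0.1051
Substituting: PV = $4,450.00 / 0.1051
PV = $42,340.63

$42,340.63


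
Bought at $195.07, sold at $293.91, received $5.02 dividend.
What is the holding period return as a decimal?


Formula: HPR = (P1 - P0 + D) / P0
Gain: $293.91 - $195.07 + $5.02 = $103.86
HPR = $103.86 / $195.07 = 0.5324

0.5324


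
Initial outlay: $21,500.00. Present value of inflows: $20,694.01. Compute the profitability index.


Formula: PI = PV(cash flows) / initial investment
Substituting: PI = $20,694.01 / $21,500.00
PI = 0.9625

0.9625


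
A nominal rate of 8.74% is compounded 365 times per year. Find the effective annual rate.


Formula: EAR = (1 + r/m)^m - 1
Period rate: r/m = 0.0874 / 365 = 0.000239
Compounding: (1 + 0.000239)^365 = 1.091322
EAR = 1.091322 - 1 = 0.091322

0.091322


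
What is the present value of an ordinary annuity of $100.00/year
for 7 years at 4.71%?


Formula: PV = PMT * (1 - (1+r)^(-n)) / r
Discount factor: (1 + 0.0471)^(-7) = 0.724574
Bracket: 1 - 0.724574 = 0.275426
PV = $100.00 * 0.275426 / 0.0471 = $584.77

$584.77


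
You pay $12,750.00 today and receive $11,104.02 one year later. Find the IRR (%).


Formula: IRR = C1/C0 - 1
Substituting: IRR = $11,104.02 / $12,750.00 - 1
Ratio: 0.870904 - 1 = -0.129096
IRR = -12.9096%

-12.9096%


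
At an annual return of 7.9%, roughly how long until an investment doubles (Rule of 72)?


Formula: Years ≈ 72 / r
Substituting: Years ≈ 72 / 7.9
Years ≈ 9.1

9.1 years


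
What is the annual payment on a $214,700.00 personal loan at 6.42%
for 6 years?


Formula: PMT = PV * r / (1 - (1+r)^(-n))
Denominator: 1 - (1 + 0.0642)^(-6) = 0.311569
Numerator: $214,700.00 * 0.0642 = 13783.74
PMT = 13783.74 / 0.311569 = $44,239.78

$44,239.78


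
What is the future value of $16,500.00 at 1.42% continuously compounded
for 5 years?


Formula: FV = P * e^(r*t)
Exponent: r*t = 0.0142 * 5 = 0.071
e^(0.071) = 1.073581
FV = $16,500.00 * 1.073581 = $17,714.09

$17,714.09


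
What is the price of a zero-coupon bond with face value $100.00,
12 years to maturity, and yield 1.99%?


Formula: Price = FV / (1 + r)^n
Substituting: Price = $100.00 / (1 + 0.0199)^12
Discount factor: (1.0199)^12 = 1.266751
Price = $100.00 / 1.266751 = $78.94

$78.94


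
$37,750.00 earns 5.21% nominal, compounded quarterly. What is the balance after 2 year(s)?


Formula: FV = P * (1 + r/m)^(m*t)
Period rate: r/m = 0.0521 / 4 = 0.013025
Total periods: m*t = 4 * 2 = 8
Growth factor: (1 + 0.013025)^8 = 1.109076
FV = $37,750.00 * 1.109076 = $41,867.62

$41,867.62


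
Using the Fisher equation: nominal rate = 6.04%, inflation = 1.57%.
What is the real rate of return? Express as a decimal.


Formula: (1 + r_real) = (1 + r_nom) / (1 + inflation)
Substituting: (1 + r_real) = 1.0604 / 1.0157
(1 + r_real) = 1.044009
r_real = 1.044009 - 1 = 0.044009

0.044009


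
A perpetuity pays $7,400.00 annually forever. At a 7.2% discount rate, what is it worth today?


Formula: PV = C / r
Substituting: PV = $7,400.00 / 0.072
PV = $102,777.78

$102,777.78


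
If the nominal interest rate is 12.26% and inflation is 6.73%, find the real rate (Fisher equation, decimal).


Formula: (1 + r_real) = (1 + r_nom) / (1 + inflation)
Substituting: (1 + r_real) = 1.1226 / 1.0673
(1 + r_real) = 1.051813
r_real = 1.051813 - 1 = 0.051813

0.051813


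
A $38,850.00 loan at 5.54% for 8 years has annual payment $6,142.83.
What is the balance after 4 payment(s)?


Formula: Balance = PV*(1+r)^k - PMT*((1+r)^k - 1)/r
Growth: (1 + 0.0554)^4 = 1.240705
Accumulated factor: ((1+r)^k - 1)/r = 4.344847
Balance = $38,850.00 * 1.240705 - $6,142.83 * 4.344847
Balance = $21,511.72

$21,511.72


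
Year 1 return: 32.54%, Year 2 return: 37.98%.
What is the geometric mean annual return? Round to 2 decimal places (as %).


Formula: Geometric mean = ((1+r1)*(1+r2))^(1/2) - 1
Product: (1 + 0.3254) * (1 + 0.3798) = 1.3254 * 1.3798 = 1.828787
Square root: 1.828787^0.5 = 1.352326
Geometric mean = 1.352326 - 1 = 0.352326
As percentage: 35.23%

35.23%


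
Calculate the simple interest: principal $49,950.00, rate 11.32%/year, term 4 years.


Formula: I = P * r * t
Substituting: I = $49,950.00 * 0.1132 * 4
Step: I = $49,950.00 * 0.4528
I = $22,617.36

$22,617.36


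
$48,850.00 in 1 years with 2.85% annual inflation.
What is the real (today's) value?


Formula: Real value = nominal / (1 + inflation)^years
Price level: (1 + 0.0285)^1 = 1.0285
Real value = $48,850.00 / 1.0285 = $47,496.35

$47,496.35


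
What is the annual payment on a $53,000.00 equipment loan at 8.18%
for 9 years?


Formula: PMT = PV * r / (1 - (1+r)^(-n))
Denominator: 1 - (1 + 0.0818)^(-9) = 0.507193
Numerator: $53,000.00 * 0.0818 = 4335.4
PMT = 4335.4 / 0.507193 = $8,547.84

$8,547.84


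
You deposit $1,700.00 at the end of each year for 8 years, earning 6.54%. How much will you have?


Formula: FV = PMT * ((1+r)^n - 1) / r
Growth factor: (1 + 0.0654)^8 = 1.659975
Numerator: 1.659975 - 1 = 0.659975
FV = $1,700.00 * 0.659975 / 0.0654 = $17,155.31

$17,155.31


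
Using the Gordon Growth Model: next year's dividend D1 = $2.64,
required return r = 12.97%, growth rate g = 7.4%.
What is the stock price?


Formula: P = D1 / (r - g)
Spread: r - g = 0.1297 - 0.074 = 0.0557
Substituting: P = $2.64 / 0.0557
P = $47.40

$47.40


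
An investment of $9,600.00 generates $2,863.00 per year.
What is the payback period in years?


Formula: Payback = investment / annual cash flow
Substituting: Payback = $9,600.00 / $2,863.00
Payback = 3.3531 years

3.3531 years


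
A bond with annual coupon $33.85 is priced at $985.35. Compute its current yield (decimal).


Formula: Current yield = annual coupon / price
Substituting: CY = $33.85 / $985.35
CY = 0.034353

0.034353


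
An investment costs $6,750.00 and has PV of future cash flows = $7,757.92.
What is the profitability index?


Formula: PI = PV(cash flows) / initial investment
Substituting: PI = $7,757.92 / $6,750.00
PI = 1.1493

1.1493


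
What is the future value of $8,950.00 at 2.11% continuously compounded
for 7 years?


Formula: FV = P * e^(r*t)
Exponent: r*t = 0.0211 * 7 = 0.1477
e^(0.1477) = 1.159165
FV = $8,950.00 * 1.159165 = $10,374.53

$10,374.53


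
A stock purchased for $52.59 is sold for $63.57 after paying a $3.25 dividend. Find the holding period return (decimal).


Formula: HPR = (P1 - P0 + D) / P0
Gain: $63.57 - $52.59 + $3.25 = $14.23
HPR = $14.23 / $52.59 = 0.2706

0.2706


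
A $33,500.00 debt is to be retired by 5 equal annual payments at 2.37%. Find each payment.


Formula: PMT = PV * r / (1 - (1+r)^(-n))
Denominator: 1 - (1 + 0.0237)^(-5) = 0.110519
Numerator: $33,500.00 * 0.0237 = 793.95
PMT = 793.95 / 0.110519 = $7,183.81

$7,183.81


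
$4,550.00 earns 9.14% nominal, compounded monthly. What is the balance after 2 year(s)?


Formula: FV = P * (1 + r/m)^(m*t)
Period rate: r/m = 0.0914 / 12 = 0.007617
Total periods: m*t = 12 * 2 = 24
Growth factor: (1 + 0.007617)^24 = 1.199743
FV = $4,550.00 * 1.199743 = $5,458.83

$5,458.83


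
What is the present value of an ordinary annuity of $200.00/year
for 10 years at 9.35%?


Formula: PV = PMT * (1 - (1+r)^(-n)) / r
Discount factor: (1 + 0.0935)^(-10) = 0.409084
Bracket: 1 - 0.409084 = 0.590916
PV = $200.00 * 0.590916 / 0.0935 = $1,263.99

$1,263.99


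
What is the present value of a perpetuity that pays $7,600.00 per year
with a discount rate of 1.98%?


Formula: PV = C / r
Substituting: PV = $7,600.00 / 0.0198
PV = $383,838.38

$383,838.38


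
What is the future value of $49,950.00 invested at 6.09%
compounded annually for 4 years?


Formula: FV = P * (1 + r)^n
Substituting: FV = $49,950.00 * (1 + 0.0609)^4
Growth factor: (1.0609)^4 = 1.26677
FV = $49,950.00 * 1.26677 = $63,275.17

$63,275.17


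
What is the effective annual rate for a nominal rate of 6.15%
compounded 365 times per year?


Formula: EAR = (1 + r/m)^m - 1
Period rate: r/m = 0.0615 / 365 = 0.000168
Compounding: (1 + 0.000168)^365 = 1.063425
EAR = 1.063425 - 1 = 0.063425

0.063425


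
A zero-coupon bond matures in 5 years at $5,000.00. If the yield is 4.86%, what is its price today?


Formula: Price = FV / (1 + r)^n
Substituting: Price = $5,000.00 / (1 + 0.0486)^5
Discount factor: (1.0486)^5 = 1.267796
Price = $5,000.00 / 1.267796 = $3,943.85

$3,943.85


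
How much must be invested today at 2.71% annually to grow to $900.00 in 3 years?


Formula: PV = FV / (1 + r)^n
Substituting: PV = $900.00 / (1 + 0.0271)^3
Discount factor: (1.0271)^3 = 1.083523
PV = $900.00 / 1.083523 = $830.62

$830.62


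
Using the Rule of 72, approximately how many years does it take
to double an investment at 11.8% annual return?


Formula: Years ≈ 72 / r
Substituting: Years ≈ 72 / 11.8
Years ≈ 6.1

6.1 years


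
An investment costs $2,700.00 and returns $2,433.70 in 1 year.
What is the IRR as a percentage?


Formula: IRR = C1/C0 - 1
Substituting: IRR = $2,433.70 / $2,700.00 - 1
Ratio: 0.90137 - 1 = -0.09863
IRR = -9.863%

-9.863%


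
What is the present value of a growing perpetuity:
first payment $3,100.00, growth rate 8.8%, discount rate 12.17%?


Formula: PV = C / (r - g)
Spread: r - g = 0.1217 - 0.088 = 0.0337
Substituting: PV = $3,100.00 / 0.0337
PV = $91,988.13

$91,988.13


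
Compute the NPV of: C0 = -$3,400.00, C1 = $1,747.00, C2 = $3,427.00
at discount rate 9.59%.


Formula: NPV = C0 + C1/(1+r) + C2/(1+r)^2
Discount C1: $1,747.00 / (1 + 0.0959) = $1,594.12
Discount C2: $3,427.00 / (1 + 0.0959)^2 = $2,853.46
NPV = -$3,400.00 + $1,594.12 + $2,853.46 = $1,047.59

$1,047.59


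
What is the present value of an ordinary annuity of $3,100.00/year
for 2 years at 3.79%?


Formula: PV = PMT * (1 - (1+r)^(-n)) / r
Discount factor: (1 + 0.0379)^(-2) = 0.928301
Bracket: 1 - 0.928301 = 0.071699
PV = $3,100.00 * 0.071699 / 0.0379 = $5,864.53

$5,864.53


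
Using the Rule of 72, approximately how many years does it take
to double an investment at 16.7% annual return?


Formula: Years ≈ 72 / r
Substituting: Years ≈ 72 / 16.7
Years ≈ 4.3

4.3 years


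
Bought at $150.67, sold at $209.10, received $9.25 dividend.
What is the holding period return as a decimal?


Formula: HPR = (P1 - P0 + D) / P0
Gain: $209.10 - $150.67 + $9.25 = $67.68
HPR = $67.68 / $150.67 = 0.4492

0.4492


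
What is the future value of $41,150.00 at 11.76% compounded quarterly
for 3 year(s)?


Formula: FV = P * (1 + r/m)^(m*t)
Period rate: r/m = 0.1176 / 4 = 0.0294
Total periods: m*t = 4 * 3 = 12
Growth factor: (1 + 0.0294)^12 = 1.415826
FV = $41,150.00 * 1.415826 = $58,261.25

$58,261.25


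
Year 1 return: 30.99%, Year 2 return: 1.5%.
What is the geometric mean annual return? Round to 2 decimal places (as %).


Formula: Geometric mean = ((1+r1)*(1+r2))^(1/2) - 1
Product: (1 + 0.3099) * (1 + 0.015) = 1.3099 * 1.015 = 1.329549
Square root: 1.329549^0.5 = 1.15306
Geometric mean = 1.15306 - 1 = 0.15306
As percentage: 15.31%

15.31%


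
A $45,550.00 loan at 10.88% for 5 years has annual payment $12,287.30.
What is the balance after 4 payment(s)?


Formula: Balance = PV*(1+r)^k - PMT*((1+r)^k - 1)/r
Growth: (1 + 0.1088)^4 = 1.511516
Accumulated factor: ((1+r)^k - 1)/r = 4.701438
Balance = $45,550.00 * 1.511516 - $12,287.30 * 4.701438
Balance = $11,081.60

$11,081.60


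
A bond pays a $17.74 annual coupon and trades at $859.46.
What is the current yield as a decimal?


Formula: Current yield = annual coupon / price
Substituting: CY = $17.74 / $859.46
CY = 0.020641

0.020641


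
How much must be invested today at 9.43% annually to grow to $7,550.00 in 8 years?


Formula: PV = FV / (1 + r)^n
Substituting: PV = $7,550.00 / (1 + 0.0943)^8
Discount factor: (1.0943)^8 = 2.056322
PV = $7,550.00 / 2.056322 = $3,671.60

$3,671.60


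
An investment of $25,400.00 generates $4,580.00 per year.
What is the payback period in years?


Formula: Payback = investment / annual cash flow
Substituting: Payback = $25,400.00 / $4,580.00
Payback = 5.5459 years

5.5459 years


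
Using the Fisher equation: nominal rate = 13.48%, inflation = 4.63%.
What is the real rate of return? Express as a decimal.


Formula: (1 + r_real) = (1 + r_nom) / (1 + inflation)
Substituting: (1 + r_real) = 1.1348 / 1.0463
(1 + r_real) = 1.084584
r_real = 1.084584 - 1 = 0.084584

0.084584


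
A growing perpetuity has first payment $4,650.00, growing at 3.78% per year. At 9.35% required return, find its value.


Formula: PV = C / (r - g)
Spread: r - g = 0.0935 - 0.0378 = 0.0557
Substituting: PV = $4,650.00 / 0.0557
PV = $83,482.94

$83,482.94


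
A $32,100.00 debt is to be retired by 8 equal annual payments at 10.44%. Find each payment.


Formula: PMT = PV * r / (1 - (1+r)^(-n))
Denominator: 1 - (1 + 0.1044)^(-8) = 0.548156
Numerator: $32,100.00 * 0.1044 = 3351.24
PMT = 3351.24 / 0.548156 = $6,113.66

$6,113.66


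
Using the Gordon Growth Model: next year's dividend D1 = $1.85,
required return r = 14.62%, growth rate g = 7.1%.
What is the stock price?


Formula: P = D1 / (r - g)
Spread: r - g = 0.1462 - 0.071 = 0.0752
Substituting: P = $1.85 / 0.0752
P = $24.60

$24.60


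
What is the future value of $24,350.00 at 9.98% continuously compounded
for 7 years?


Formula: FV = P * e^(r*t)
Exponent: r*t = 0.0998 * 7 = 0.6986
e^(0.6986) = 2.010935
FV = $24,350.00 * 2.010935 = $48,966.28

$48,966.28


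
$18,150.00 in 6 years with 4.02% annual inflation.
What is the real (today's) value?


Formula: Real value = nominal / (1 + inflation)^years
Price level: (1 + 0.0402)^6 = 1.26678
Real value = $18,150.00 / 1.26678 = $14,327.67

$14,327.67


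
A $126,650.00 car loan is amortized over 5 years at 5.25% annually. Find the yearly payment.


Formula: PMT = PV * r / (1 - (1+r)^(-n))
Denominator: 1 - (1 + 0.0525)^(-5) = 0.225735
Numerator: $126,650.00 * 0.0525 = 6649.125
PMT = 6649.125 / 0.225735 = $29,455.41

$29,455.41


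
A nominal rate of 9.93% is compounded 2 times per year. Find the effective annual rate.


Formula: EAR = (1 + r/m)^m - 1
Period rate: r/m = 0.0993 / 2 = 0.04965
Compounding: (1 + 0.04965)^2 = 1.101765
EAR = 1.101765 - 1 = 0.101765

0.101765


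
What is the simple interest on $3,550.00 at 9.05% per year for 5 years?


Formula: I = P * r * t
Substituting: I = $3,550.00 * 0.0905 * 5
Step: I = $3,550.00 * 0.4525
I = $1,606.38

$1,606.38


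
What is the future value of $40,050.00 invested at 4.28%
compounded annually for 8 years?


Formula: FV = P * (1 + r)^n
Substituting: FV = $40,050.00 * (1 + 0.0428)^8
Growth factor: (1.0428)^8 = 1.398325
FV = $40,050.00 * 1.398325 = $56,002.92

$56,002.92


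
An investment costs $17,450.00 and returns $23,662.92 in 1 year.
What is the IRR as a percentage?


Formula: IRR = C1/C0 - 1
Substituting: IRR = $23,662.92 / $17,450.00 - 1
Ratio: 1.356041 - 1 = 0.356041
IRR = 35.6041%

35.6041%


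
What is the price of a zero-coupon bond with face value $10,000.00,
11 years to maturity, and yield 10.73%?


Formula: Price = FV / (1 + r)^n
Substituting: Price = $10,000.00 / (1 + 0.1073)^11
Discount factor: (1.1073)^11 = 3.068445
Price = $10,000.00 / 3.068445 = $3,258.98

$3,258.98


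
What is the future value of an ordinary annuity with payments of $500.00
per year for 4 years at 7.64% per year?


Formula: FV = PMT * ((1+r)^n - 1) / r
Growth factor: (1 + 0.0764)^4 = 1.34244
Numerator: 1.34244 - 1 = 0.34244
FV = $500.00 * 0.34244 / 0.0764 = $2,241.10

$2,241.10


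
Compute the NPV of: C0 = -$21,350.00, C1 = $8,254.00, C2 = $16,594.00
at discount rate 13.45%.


Formula: NPV = C0 + C1/(1+r) + C2/(1+r)^2
Discount C1: $8,254.00 / (1 + 0.1345) = $7,275.45
Discount C2: $16,594.00 / (1 + 0.1345)^2 = $12,892.65
NPV = -$21,350.00 + $7,275.45 + $12,892.65 = -$1,181.90

-$1,181.90


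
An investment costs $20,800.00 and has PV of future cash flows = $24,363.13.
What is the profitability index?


Formula: PI = PV(cash flows) / initial investment
Substituting: PI = $24,363.13 / $20,800.00
PI = 1.1713

1.1713


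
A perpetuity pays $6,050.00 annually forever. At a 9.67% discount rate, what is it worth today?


Formula: PV = C / r
Substituting: PV = $6,050.00 / 0.0967
PV = $62,564.63

$62,564.63


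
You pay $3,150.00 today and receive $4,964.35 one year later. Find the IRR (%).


Formula: IRR = C1/C0 - 1
Substituting: IRR = $4,964.35 / $3,150.00 - 1
Ratio: 1.575984 - 1 = 0.575984
IRR = 57.5984%

57.5984%


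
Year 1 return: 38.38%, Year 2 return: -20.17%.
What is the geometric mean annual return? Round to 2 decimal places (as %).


Formula: Geometric mean = ((1+r1)*(1+r2))^(1/2) - 1
Product: (1 + 0.3838) * (1 + -0.2017) = 1.3838 * 0.7983 = 1.104688
Square root: 1.104688^0.5 = 1.051041
Geometric mean = 1.051041 - 1 = 0.051041
As percentage: 5.10%

5.10%


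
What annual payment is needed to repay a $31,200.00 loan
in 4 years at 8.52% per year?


Formula: PMT = PV * r / (1 - (1+r)^(-n))
Denominator: 1 - (1 + 0.0852)^(-4) = 0.278958
Numerator: $31,200.00 * 0.0852 = 2658.24
PMT = 2658.24 / 0.278958 = $9,529.19

$9,529.19


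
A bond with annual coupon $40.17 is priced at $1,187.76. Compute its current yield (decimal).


Formula: Current yield = annual coupon / price
Substituting: CY = $40.17 / $1,187.76
CY = 0.03382

0.03382


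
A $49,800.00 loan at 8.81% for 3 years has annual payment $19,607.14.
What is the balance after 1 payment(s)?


Formula: Balance = PV*(1+r)^k - PMT*((1+r)^k - 1)/r
Growth: (1 + 0.0881)^1 = 1.0881
Accumulated factor: ((1+r)^k - 1)/r = 1.0
Balance = $49,800.00 * 1.0881 - $19,607.14 * 1.0
Balance = $34,580.24

$34,580.24


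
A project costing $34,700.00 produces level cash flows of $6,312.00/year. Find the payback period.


Formula: Payback = investment / annual cash flow
Substituting: Payback = $34,700.00 / $6,312.00
Payback = 5.4975 years

5.4975 years


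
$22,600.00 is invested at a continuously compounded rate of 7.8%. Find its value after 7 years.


Formula: FV = P * e^(r*t)
Exponent: r*t = 0.078 * 7 = 0.546
e^(0.546) = 1.726334
FV = $22,600.00 * 1.726334 = $39,015.15

$39,015.15


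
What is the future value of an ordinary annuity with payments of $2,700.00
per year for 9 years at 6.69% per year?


Formula: FV = PMT * ((1+r)^n - 1) / r
Growth factor: (1 + 0.0669)^9 = 1.791074
Numerator: 1.791074 - 1 = 0.791074
FV = $2,700.00 * 0.791074 / 0.0669 = $31,926.74

$31,926.74


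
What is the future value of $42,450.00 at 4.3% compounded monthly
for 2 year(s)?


Formula: FV = P * (1 + r/m)^(m*t)
Period rate: r/m = 0.043 / 12 = 0.003583
Total periods: m*t = 12 * 2 = 24
Growth factor: (1 + 0.003583)^24 = 1.089639
FV = $42,450.00 * 1.089639 = $46,255.17

$46,255.17


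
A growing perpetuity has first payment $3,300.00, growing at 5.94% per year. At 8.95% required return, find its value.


Formula: PV = C / (r - g)
Spread: r - g = 0.0895 - 0.0594 = 0.0301
Substituting: PV = $3,300.00 / 0.0301
PV = $109,634.55

$109,634.55


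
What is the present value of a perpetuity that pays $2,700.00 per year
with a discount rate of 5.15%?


Formula: PV = C / r
Substituting: PV = $2,700.00 / 0.0515
PV = $52,427.18

$52,427.18


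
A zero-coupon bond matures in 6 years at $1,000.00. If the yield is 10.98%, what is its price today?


Formula: Price = FV / (1 + r)^n
Substituting: Price = $1,000.00 / (1 + 0.1098)^6
Discount factor: (1.1098)^6 = 1.868393
Price = $1,000.00 / 1.868393 = $535.22

$535.22


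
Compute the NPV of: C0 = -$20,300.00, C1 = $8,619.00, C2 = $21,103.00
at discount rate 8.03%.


Formula: NPV = C0 + C1/(1+r) + C2/(1+r)^2
Discount C1: $8,619.00 / (1 + 0.0803) = $7,978.34
Discount C2: $21,103.00 / (1 + 0.0803)^2 = $18,082.37
NPV = -$20,300.00 + $7,978.34 + $18,082.37 = $5,760.71

$5,760.71


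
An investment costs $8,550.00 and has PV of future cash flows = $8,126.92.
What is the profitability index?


Formula: PI = PV(cash flows) / initial investment
Substituting: PI = $8,126.92 / $8,550.00
PI = 0.9505

0.9505


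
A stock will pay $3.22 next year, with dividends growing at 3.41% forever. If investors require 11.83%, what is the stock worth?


Formula: P = D1 / (r - g)
Spread: r - g = 0.1183 - 0.0341 = 0.0842
Substituting: P = $3.22 / 0.0842
P = $38.24

$38.24


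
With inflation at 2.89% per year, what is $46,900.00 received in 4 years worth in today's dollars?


Formula: Real value = nominal / (1 + inflation)^years
Price level: (1 + 0.0289)^4 = 1.120709
Real value = $46,900.00 / 1.120709 = $41,848.53

$41,848.53


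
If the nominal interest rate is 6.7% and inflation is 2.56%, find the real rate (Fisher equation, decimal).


Formula: (1 + r_real) = (1 + r_nom) / (1 + inflation)
Substituting: (1 + r_real) = 1.067 / 1.0256
(1 + r_real) = 1.040367
r_real = 1.040367 - 1 = 0.040367

0.040367


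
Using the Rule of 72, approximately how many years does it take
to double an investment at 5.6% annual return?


Formula: Years ≈ 72 / r
Substituting: Years ≈ 72 / 5.6
Years ≈ 12.9

12.9 years


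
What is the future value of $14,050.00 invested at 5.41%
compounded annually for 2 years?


Formula: FV = P * (1 + r)^n
Substituting: FV = $14,050.00 * (1 + 0.0541)^2
Growth factor: (1.0541)^2 = 1.111127
FV = $14,050.00 * 1.111127 = $15,611.33

$15,611.33


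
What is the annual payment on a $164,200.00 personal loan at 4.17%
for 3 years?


Formula: PMT = PV * r / (1 - (1+r)^(-n))
Denominator: 1 - (1 + 0.0417)^(-3) = 0.115349
Numerator: $164,200.00 * 0.0417 = 6847.14
PMT = 6847.14 / 0.115349 = $59,360.24

$59,360.24


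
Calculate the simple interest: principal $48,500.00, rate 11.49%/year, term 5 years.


Formula: I = P * r * t
Substituting: I = $48,500.00 * 0.1149 * 5
Step: I = $48,500.00 * 0.5745
I = $27,863.25

$27,863.25


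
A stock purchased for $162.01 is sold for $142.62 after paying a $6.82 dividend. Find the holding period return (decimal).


Formula: HPR = (P1 - P0 + D) / P0
Gain: $142.62 - $162.01 + $6.82 = -$12.57
HPR = -$12.57 / $162.01 = -0.0776

-0.0776


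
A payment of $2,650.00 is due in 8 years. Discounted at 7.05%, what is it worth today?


Formula: PV = FV / (1 + r)^n
Substituting: PV = $2,650.00 / (1 + 0.0705)^8
Discount factor: (1.0705)^8 = 1.72462
PV = $2,650.00 / 1.72462 = $1,536.57

$1,536.57


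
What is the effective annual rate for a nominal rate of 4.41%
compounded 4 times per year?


Formula: EAR = (1 + r/m)^m - 1
Period rate: r/m = 0.0441 / 4 = 0.011025
Compounding: (1 + 0.011025)^4 = 1.044835
EAR = 1.044835 - 1 = 0.044835

0.044835


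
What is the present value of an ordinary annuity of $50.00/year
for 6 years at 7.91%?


Formula: PV = PMT * (1 - (1+r)^(-n)) / r
Discount factor: (1 + 0.0791)^(-6) = 0.63333
Bracket: 1 - 0.63333 = 0.36667
PV = $50.00 * 0.36667 / 0.0791 = $231.78

$231.78


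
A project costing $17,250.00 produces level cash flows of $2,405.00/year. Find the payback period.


Formula: Payback = investment / annual cash flow
Substituting: Payback = $17,250.00 / $2,405.00
Payback = 7.1726 years

7.1726 years


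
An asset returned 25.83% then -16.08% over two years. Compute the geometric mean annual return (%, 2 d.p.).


Formula: Geometric mean = ((1+r1)*(1+r2))^(1/2) - 1
Product: (1 + 0.2583) * (1 + -0.1608) = 1.2583 * 0.8392 = 1.055965
Square root: 1.055965^0.5 = 1.027602
Geometric mean = 1.027602 - 1 = 0.027602
As percentage: 2.76%

2.76%
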